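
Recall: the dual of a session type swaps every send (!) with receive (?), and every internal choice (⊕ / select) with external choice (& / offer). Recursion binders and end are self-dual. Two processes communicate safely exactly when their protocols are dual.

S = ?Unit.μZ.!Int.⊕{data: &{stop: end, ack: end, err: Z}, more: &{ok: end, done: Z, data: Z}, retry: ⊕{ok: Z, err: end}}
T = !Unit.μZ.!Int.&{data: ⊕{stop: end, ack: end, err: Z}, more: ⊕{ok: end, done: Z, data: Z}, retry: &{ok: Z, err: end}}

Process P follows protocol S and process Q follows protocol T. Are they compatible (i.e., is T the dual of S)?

NO

?Unit ‖ !Unit  ✓
  μZ ‖ μZ  ✓ (binder kept)
    !Int ‖ !Int  ✗ same direction on both sides — not dual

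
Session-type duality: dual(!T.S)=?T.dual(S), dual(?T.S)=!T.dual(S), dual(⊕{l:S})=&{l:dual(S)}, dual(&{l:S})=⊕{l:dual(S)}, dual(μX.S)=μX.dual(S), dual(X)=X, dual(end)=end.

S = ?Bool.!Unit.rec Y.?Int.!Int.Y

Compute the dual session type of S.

?Bool = !Bool
  !Unit = ?Unit
    rec Y = rec Y  (μ self-dual)
      ?Int = !Int
        !Int = ?Int
          Y self-dual

!Bool.?Unit.rec Y.!Int.?Int.Y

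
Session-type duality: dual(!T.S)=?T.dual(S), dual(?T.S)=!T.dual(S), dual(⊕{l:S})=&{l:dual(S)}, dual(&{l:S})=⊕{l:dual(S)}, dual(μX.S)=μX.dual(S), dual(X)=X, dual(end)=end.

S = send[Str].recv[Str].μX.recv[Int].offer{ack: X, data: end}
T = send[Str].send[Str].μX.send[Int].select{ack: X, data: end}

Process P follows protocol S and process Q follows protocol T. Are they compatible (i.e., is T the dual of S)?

NO

send[Str] ‖ send[Str]  ✗ same direction on both sides — not dual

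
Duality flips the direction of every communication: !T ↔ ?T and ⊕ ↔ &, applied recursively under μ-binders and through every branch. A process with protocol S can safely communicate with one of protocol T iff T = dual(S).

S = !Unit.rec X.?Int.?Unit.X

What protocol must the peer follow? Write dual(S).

!Unit → ?Unit
  rec X → rec X  (rec unchanged)
    ?Int → !Int
      ?Unit → !Unit
        X ↦ X

?Unit.rec X.!Int.!Unit.X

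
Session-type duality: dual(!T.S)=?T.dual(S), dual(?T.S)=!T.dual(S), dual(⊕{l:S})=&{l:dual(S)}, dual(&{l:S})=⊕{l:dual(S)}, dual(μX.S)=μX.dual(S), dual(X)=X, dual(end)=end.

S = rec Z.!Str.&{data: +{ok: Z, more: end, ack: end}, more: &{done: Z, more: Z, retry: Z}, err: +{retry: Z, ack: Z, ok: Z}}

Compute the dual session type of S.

rec Z ↦ rec Z  (μ self-dual)
  !Str ↦ ?Str
    &{data,more,err} ↦ +{data,more,err}  (external→internal)
      [data]
        +{ok,more,ack} ↦ &{ok,more,ack}  (select→offer)
          [ok]
            Z self-dual
          [more]
            end self-dual
          [ack]
            end self-dual
      [more]
        &{done,more,retry} ↦ +{done,more,retry}  (external→internal)
          [done]
            Z self-dual
          [more]
            Z self-dual
          [retry]
            Z self-dual
      [err]
        +{retry,ack,ok} ↦ &{retry,ack,ok}  (select→offer)
          [retry]
            Z self-dual
          [ack]
            Z self-dual
          [ok]
            Z self-dual

rec Z.?Str.+{data: &{ok: Z, more: end, ack: end}, more: +{done: Z, more: Z, retry: Z}, err: &{retry: Z, ack: Z, ok: Z}}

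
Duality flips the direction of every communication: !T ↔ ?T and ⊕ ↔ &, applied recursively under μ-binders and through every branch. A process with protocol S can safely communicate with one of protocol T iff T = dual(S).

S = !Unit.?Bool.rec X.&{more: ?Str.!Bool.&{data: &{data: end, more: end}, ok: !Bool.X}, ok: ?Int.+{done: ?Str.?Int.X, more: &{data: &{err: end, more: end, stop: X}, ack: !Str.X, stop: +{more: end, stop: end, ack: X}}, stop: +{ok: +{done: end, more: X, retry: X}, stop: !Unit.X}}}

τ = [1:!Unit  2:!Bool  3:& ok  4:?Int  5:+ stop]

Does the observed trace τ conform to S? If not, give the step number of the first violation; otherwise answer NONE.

[1] !Unit  match  cont: ?Bool.rec X.…
[2] got !Bool, protocol expects ?Bool  ✗

2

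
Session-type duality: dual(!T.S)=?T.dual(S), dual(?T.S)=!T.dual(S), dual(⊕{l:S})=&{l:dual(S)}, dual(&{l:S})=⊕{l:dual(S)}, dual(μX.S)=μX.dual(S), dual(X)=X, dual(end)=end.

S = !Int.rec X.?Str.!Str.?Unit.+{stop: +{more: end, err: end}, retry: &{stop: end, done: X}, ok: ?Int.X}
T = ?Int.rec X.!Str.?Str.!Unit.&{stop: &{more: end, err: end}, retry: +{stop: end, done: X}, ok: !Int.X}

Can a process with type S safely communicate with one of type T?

!Int vs ?Int  ✓
  rec X vs rec X  ✓ (binder kept)
    ?Str vs !Str  ✓
      !Str vs ?Str  ✓
        ?Unit vs !Unit  ✓
          +{stop,retry,ok} vs &{stop,retry,ok}  ✓ labels match
            • stop:
              +{more,err} vs &{more,err}  ✓ labels match
                • more:
                  end vs end  ✓
                • err:
                  end vs end  ✓
            • retry:
              &{stop,done} vs +{stop,done}  ✓ labels match
                • stop:
                  end vs end  ✓
                • done:
                  X vs X  ✓
            • ok:
              ?Int vs !Int  ✓
                X vs X  ✓

YES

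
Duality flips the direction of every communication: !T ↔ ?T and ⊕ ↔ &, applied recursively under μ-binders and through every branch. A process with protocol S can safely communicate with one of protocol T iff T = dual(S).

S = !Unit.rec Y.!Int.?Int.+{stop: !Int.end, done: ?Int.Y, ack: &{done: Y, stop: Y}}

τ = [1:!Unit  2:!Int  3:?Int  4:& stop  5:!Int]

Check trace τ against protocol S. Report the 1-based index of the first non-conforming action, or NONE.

4

@1 !Unit  match  residual = rec Y.…
@2 !Int  match  residual = ?Int.+{stop: !Int.end, done: ?Int.rec Y.…, ack: &{done: rec Y.…, stop: rec Y.…}}
@3 ?Int  match  residual = +{stop: !Int.end, done: ?Int.rec Y.…, ack: &{done: rec Y.…, stop: rec Y.…}}
@4 got & stop, protocol expects + stop or + done or + ack  ✗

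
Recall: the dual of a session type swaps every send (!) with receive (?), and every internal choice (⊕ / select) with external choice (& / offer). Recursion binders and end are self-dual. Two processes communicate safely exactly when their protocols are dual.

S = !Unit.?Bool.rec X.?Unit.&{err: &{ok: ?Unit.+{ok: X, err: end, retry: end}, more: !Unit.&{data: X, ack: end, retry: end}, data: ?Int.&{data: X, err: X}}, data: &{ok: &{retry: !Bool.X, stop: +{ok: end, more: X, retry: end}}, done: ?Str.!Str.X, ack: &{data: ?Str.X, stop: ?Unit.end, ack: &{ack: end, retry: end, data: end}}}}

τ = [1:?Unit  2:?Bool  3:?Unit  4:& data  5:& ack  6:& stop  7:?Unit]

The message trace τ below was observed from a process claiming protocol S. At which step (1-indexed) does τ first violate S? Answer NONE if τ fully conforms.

@1 got ?Unit, protocol expects !Unit  ✗

1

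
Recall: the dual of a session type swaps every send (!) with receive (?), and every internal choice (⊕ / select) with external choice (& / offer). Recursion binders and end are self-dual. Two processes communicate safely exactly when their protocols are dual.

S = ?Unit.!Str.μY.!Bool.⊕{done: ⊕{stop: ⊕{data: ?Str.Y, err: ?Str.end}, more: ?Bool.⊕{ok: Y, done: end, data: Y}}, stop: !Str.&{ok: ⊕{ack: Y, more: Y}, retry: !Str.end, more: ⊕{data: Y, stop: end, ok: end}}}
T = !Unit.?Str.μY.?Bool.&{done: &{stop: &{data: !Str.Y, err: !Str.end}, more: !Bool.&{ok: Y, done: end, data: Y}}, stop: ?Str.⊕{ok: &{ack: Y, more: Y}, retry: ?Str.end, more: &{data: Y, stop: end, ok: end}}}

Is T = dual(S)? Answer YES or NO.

?Unit ‖ !Unit  ok
  !Str ‖ ?Str  ok
    μY ‖ μY  ok (binder kept)
      !Bool ‖ ?Bool  ok
        ⊕{done,stop} ‖ &{done,stop}  ok label sets agree
          [done]
            ⊕{stop,more} ‖ &{stop,more}  ok label sets agree
              [stop]
                ⊕{data,err} ‖ &{data,err}  ok label sets agree
                  [data]
                    ?Str ‖ !Str  ok
                      Y ‖ Y  ok
                  [err]
                    ?Str ‖ !Str  ok
                      end ‖ end  ok
              [more]
                ?Bool ‖ !Bool  ok
                  ⊕{ok,done,data} ‖ &{ok,done,data}  ok label sets agree
                    [ok]
                      Y ‖ Y  ok
                    [done]
                      end ‖ end  ok
                    [data]
                      Y ‖ Y  ok
          [stop]
            !Str ‖ ?Str  ok
              &{ok,retry,more} ‖ ⊕{ok,retry,more}  ok label sets agree
                [ok]
                  ⊕{ack,more} ‖ &{ack,more}  ok label sets agree
                    [ack]
                      Y ‖ Y  ok
                    [more]
                      Y ‖ Y  ok
                [retry]
                  !Str ‖ ?Str  ok
                    end ‖ end  ok
                [more]
                  ⊕{data,stop,ok} ‖ &{data,stop,ok}  ok label sets agree
                    [data]
                      Y ‖ Y  ok
                    [stop]
                      end ‖ end  ok
                    [ok]
                      end ‖ end  ok

YES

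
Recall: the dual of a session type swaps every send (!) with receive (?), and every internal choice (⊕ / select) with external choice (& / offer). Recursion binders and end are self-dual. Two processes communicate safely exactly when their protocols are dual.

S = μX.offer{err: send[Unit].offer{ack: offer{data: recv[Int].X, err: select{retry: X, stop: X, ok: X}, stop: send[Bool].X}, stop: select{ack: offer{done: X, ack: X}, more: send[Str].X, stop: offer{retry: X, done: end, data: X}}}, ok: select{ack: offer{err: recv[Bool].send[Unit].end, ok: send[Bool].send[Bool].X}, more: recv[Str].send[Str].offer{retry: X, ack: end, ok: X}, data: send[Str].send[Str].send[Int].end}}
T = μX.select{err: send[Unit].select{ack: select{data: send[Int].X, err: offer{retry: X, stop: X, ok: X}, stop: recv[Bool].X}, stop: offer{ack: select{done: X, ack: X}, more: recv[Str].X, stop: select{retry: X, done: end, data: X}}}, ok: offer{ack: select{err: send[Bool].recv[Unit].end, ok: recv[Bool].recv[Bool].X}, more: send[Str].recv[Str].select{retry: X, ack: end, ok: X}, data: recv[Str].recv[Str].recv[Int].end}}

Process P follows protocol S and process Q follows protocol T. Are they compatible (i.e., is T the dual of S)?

NO

μX vs μX  ok (binder kept)
  offer{err,ok} vs select{err,ok}  ok labels match
    [err]
      send[Unit] vs send[Unit]  ✗ same direction on both sides — not dual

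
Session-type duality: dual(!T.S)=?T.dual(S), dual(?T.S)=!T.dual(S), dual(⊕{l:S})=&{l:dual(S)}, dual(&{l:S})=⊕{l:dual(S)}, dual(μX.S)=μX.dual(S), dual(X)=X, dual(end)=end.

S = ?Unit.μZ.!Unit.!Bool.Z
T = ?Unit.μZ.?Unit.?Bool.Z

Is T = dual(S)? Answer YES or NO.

NO

?Unit | ?Unit  ✗ same direction on both sides — not dual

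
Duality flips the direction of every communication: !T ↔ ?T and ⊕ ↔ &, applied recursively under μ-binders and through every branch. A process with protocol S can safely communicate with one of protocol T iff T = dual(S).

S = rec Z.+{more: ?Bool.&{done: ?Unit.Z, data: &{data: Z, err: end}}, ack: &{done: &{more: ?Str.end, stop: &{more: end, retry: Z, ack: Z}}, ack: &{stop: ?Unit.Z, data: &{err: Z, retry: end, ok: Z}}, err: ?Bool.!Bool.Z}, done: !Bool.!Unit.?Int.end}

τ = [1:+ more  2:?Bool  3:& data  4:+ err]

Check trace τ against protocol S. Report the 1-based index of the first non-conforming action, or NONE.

[1] + more  ok  now at ?Bool.&{done: ?Unit.rec Z.…, data: &{data: rec Z.…, err: end}}
[2] ?Bool  ok  now at &{done: ?Unit.rec Z.…, data: &{data: rec Z.…, err: end}}
[3] & data  ok  now at &{data: rec Z.…, err: end}
[4] got + err, protocol expects & data or & err  ✗

4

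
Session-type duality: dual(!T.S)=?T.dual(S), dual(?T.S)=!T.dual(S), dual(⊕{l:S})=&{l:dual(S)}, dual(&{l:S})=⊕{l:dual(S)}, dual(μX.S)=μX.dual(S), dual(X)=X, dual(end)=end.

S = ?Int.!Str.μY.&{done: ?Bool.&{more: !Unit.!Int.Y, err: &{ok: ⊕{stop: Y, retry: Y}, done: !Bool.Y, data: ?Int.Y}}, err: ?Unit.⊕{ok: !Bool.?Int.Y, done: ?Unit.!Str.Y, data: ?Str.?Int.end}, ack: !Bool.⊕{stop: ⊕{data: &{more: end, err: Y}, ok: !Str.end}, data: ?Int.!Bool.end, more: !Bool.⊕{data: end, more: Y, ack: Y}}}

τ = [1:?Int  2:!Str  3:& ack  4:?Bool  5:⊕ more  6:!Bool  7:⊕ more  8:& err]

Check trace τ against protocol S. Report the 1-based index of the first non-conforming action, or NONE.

@1 ?Int  ok  now at !Str.μY.…
@2 !Str  ok  now at μY.…
@3 & ack  ok  now at !Bool.⊕{stop: ⊕{data: &{more: end, err: μY.…}, ok: !Str.end}, data: ?Int.!Bool.end, more: !Bool.⊕{data: end, more: μY.…, ack: μY.…}}
@4 got ?Bool, protocol expects !Bool  ✗

4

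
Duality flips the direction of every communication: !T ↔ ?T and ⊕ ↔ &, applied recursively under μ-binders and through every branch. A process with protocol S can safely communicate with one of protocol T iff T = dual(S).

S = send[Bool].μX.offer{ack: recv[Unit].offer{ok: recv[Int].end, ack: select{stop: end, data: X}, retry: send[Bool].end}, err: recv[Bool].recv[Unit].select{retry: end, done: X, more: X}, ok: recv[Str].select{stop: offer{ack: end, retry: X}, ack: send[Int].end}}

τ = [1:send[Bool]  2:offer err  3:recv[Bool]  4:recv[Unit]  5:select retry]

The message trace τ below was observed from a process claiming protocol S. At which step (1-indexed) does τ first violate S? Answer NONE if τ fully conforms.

NONE

[1] send[Bool]  ok  now at μX.…
[2] offer err  ok  now at recv[Bool].recv[Unit].select{retry: end, done: μX.…, more: μX.…}
[3] recv[Bool]  ok  now at recv[Unit].select{retry: end, done: μX.…, more: μX.…}
[4] recv[Unit]  ok  now at select{retry: end, done: μX.…, more: μX.…}
[5] select retry  ok  now at end
trace exhausted — no violation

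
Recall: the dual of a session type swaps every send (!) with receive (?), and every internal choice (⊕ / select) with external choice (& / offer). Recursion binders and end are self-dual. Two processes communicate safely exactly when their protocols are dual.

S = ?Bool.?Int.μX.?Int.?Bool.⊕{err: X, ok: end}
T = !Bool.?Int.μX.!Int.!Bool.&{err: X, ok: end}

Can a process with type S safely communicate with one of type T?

?Bool vs !Bool  match
  ?Int vs ?Int  ✗ same direction on both sides — not dual

NO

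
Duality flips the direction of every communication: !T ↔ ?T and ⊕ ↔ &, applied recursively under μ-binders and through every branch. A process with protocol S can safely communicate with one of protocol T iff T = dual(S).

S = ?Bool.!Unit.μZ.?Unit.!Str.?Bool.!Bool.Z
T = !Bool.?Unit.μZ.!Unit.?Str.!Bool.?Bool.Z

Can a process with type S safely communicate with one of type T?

YES

?Bool ‖ !Bool  ok
  !Unit ‖ ?Unit  ok
    μZ ‖ μZ  ok (μ self-dual)
      ?Unit ‖ !Unit  ok
        !Str ‖ ?Str  ok
          ?Bool ‖ !Bool  ok
            !Bool ‖ ?Bool  ok
              Z ‖ Z  ok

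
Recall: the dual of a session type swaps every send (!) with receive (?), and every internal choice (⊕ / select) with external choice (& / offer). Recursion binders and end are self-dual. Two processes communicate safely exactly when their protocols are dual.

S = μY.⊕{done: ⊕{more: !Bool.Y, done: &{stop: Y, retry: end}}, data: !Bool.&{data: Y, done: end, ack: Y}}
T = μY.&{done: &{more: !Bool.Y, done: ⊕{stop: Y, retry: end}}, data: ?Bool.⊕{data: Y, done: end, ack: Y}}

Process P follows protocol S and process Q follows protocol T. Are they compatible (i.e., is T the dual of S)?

μY | μY  match (rec unchanged)
  ⊕{done,data} | &{done,data}  match same labels
    • done:
      ⊕{more,done} | &{more,done}  match same labels
        • more:
          !Bool | !Bool  ✗ same direction on both sides — not dual

NO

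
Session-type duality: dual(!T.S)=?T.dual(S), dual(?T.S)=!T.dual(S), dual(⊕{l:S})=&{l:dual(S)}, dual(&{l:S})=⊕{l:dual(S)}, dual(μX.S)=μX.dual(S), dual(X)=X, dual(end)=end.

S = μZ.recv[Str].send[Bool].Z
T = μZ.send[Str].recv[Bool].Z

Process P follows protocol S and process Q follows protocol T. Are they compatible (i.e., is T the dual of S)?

μZ ‖ μZ  ok (μ self-dual)
  recv[Str] ‖ send[Str]  ok
    send[Bool] ‖ recv[Bool]  ok
      Z ‖ Z  ok

YES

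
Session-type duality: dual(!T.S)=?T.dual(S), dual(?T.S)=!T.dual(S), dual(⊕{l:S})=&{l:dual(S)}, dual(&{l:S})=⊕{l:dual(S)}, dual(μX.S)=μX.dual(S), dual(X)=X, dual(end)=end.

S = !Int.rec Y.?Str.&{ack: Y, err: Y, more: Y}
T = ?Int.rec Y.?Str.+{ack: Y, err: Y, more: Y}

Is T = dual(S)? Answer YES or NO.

NO

!Int ‖ ?Int  ✓
  rec Y ‖ rec Y  ✓ (binder kept)
    ?Str ‖ ?Str  ✗ same direction on both sides — not dual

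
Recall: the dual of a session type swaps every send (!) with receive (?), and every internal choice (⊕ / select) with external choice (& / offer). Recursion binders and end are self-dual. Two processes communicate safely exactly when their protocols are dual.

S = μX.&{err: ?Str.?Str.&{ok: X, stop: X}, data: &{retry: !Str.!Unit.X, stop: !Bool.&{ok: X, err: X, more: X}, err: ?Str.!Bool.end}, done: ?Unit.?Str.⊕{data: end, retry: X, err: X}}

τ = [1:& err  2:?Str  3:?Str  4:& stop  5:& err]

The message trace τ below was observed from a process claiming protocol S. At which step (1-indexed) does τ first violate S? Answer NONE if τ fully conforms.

NONE

@1 & err  ✓  cont: ?Str.?Str.&{ok: μX.…, stop: μX.…}
@2 ?Str  ✓  cont: ?Str.&{ok: μX.…, stop: μX.…}
@3 ?Str  ✓  cont: &{ok: μX.…, stop: μX.…}
@4 & stop  ✓  cont: μX.…
@5 & err  ✓  cont: ?Str.?Str.&{ok: μX.…, stop: μX.…}
all 5 steps conform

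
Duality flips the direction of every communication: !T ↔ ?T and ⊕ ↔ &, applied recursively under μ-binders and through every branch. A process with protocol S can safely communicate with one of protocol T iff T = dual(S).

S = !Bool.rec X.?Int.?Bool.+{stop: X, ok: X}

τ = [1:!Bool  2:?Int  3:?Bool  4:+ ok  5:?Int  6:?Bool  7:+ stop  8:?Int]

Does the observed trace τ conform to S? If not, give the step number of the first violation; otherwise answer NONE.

step 1: !Bool  match  now at rec X.…
step 2: ?Int  match  now at ?Bool.+{stop: rec X.…, ok: rec X.…}
step 3: ?Bool  match  now at +{stop: rec X.…, ok: rec X.…}
step 4: + ok  match  now at rec X.…
step 5: ?Int  match  now at ?Bool.+{stop: rec X.…, ok: rec X.…}
step 6: ?Bool  match  now at +{stop: rec X.…, ok: rec X.…}
step 7: + stop  match  now at rec X.…
step 8: ?Int  match  now at ?Bool.+{stop: rec X.…, ok: rec X.…}
τ conforms to S (length 8)

NONE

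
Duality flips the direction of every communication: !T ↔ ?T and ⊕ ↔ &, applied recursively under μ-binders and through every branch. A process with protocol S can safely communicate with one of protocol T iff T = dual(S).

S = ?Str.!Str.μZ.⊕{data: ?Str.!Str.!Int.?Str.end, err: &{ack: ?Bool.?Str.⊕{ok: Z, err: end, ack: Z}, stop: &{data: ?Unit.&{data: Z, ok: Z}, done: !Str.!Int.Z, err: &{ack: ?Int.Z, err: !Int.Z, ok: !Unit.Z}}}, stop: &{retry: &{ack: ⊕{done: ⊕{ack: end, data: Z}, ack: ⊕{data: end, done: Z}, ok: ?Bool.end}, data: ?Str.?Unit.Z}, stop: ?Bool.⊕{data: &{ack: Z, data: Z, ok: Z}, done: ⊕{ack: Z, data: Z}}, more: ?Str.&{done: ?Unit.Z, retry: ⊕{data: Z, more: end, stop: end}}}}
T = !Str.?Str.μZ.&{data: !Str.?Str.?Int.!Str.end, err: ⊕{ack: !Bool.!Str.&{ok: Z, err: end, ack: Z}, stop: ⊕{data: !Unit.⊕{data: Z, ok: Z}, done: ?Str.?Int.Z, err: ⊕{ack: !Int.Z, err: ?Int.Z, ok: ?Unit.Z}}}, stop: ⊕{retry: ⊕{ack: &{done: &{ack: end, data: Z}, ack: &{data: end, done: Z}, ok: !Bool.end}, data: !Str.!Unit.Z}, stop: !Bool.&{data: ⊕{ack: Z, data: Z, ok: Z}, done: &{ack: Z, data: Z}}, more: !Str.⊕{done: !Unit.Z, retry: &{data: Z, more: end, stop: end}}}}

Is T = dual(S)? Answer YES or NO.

YES

?Str | !Str  match
  !Str | ?Str  match
    μZ | μZ  match (rec unchanged)
      ⊕{data,err,stop} | &{data,err,stop}  match label sets agree
        [data]
          ?Str | !Str  match
            !Str | ?Str  match
              !Int | ?Int  match
                ?Str | !Str  match
                  end | end  match
        [err]
          &{ack,stop} | ⊕{ack,stop}  match label sets agree
            [ack]
              ?Bool | !Bool  match
                ?Str | !Str  match
                  ⊕{ok,err,ack} | &{ok,err,ack}  match label sets agree
                    [ok]
                      Z | Z  match
                    [err]
                      end | end  match
                    [ack]
                      Z | Z  match
            [stop]
              &{data,done,err} | ⊕{data,done,err}  match label sets agree
                [data]
                  ?Unit | !Unit  match
                    &{data,ok} | ⊕{data,ok}  match label sets agree
                      [data]
                        Z | Z  match
                      [ok]
                        Z | Z  match
                [done]
                  !Str | ?Str  match
                    !Int | ?Int  match
                      Z | Z  match
                [err]
                  &{ack,err,ok} | ⊕{ack,err,ok}  match label sets agree
                    [ack]
                      ?Int | !Int  match
                        Z | Z  match
                    [err]
                      !Int | ?Int  match
                        Z | Z  match
                    [ok]
                      !Unit | ?Unit  match
                        Z | Z  match
        [stop]
          &{retry,stop,more} | ⊕{retry,stop,more}  match label sets agree
            [retry]
              &{ack,data} | ⊕{ack,data}  match label sets agree
                [ack]
                  ⊕{done,ack,ok} | &{done,ack,ok}  match label sets agree
                    [done]
                      ⊕{ack,data} | &{ack,data}  match label sets agree
                        [ack]
                          end | end  match
                        [data]
                          Z | Z  match
                    [ack]
                      ⊕{data,done} | &{data,done}  match label sets agree
                        [data]
                          end | end  match
                        [done]
                          Z | Z  match
                    [ok]
                      ?Bool | !Bool  match
                        end | end  match
                [data]
                  ?Str | !Str  match
                    ?Unit | !Unit  match
                      Z | Z  match
            [stop]
              ?Bool | !Bool  match
                ⊕{data,done} | &{data,done}  match label sets agree
                  [data]
                    &{ack,data,ok} | ⊕{ack,data,ok}  match label sets agree
                      [ack]
                        Z | Z  match
                      [data]
                        Z | Z  match
                      [ok]
                        Z | Z  match
                  [done]
                    ⊕{ack,data} | &{ack,data}  match label sets agree
                      [ack]
                        Z | Z  match
                      [data]
                        Z | Z  match
            [more]
              ?Str | !Str  match
                &{done,retry} | ⊕{done,retry}  match label sets agree
                  [done]
                    ?Unit | !Unit  match
                      Z | Z  match
                  [retry]
                    ⊕{data,more,stop} | &{data,more,stop}  match label sets agree
                      [data]
                        Z | Z  match
                      [more]
                        end | end  match
                      [stop]
                        end | end  match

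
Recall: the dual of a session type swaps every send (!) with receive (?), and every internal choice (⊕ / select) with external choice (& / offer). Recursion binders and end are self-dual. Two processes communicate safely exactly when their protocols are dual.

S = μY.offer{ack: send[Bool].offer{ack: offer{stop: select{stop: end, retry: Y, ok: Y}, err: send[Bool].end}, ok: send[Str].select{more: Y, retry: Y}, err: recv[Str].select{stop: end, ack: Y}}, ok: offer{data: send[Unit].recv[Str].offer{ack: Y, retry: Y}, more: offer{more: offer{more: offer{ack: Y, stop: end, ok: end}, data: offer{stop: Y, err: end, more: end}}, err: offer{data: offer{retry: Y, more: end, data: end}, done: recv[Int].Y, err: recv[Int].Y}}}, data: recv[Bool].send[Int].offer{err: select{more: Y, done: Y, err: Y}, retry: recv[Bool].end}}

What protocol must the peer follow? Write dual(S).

μY → μY  (binder kept)
  offer{ack,ok,data} → select{ack,ok,data}  (external→internal)
    case ack:
      send[Bool] → recv[Bool]
        offer{ack,ok,err} → select{ack,ok,err}  (external→internal)
          case ack:
            offer{stop,err} → select{stop,err}  (external→internal)
              case stop:
                select{stop,retry,ok} → offer{stop,retry,ok}  (internal→external)
                  case stop:
                    end self-dual
                  case retry:
                    Y self-dual
                  case ok:
                    Y self-dual
              case err:
                send[Bool] → recv[Bool]
                  end self-dual
          case ok:
            send[Str] → recv[Str]
              select{more,retry} → offer{more,retry}  (internal→external)
                case more:
                  Y self-dual
                case retry:
                  Y self-dual
          case err:
            recv[Str] → send[Str]
              select{stop,ack} → offer{stop,ack}  (internal→external)
                case stop:
                  end self-dual
                case ack:
                  Y self-dual
    case ok:
      offer{data,more} → select{data,more}  (external→internal)
        case data:
          send[Unit] → recv[Unit]
            recv[Str] → send[Str]
              offer{ack,retry} → select{ack,retry}  (external→internal)
                case ack:
                  Y self-dual
                case retry:
                  Y self-dual
        case more:
          offer{more,err} → select{more,err}  (external→internal)
            case more:
              offer{more,data} → select{more,data}  (external→internal)
                case more:
                  offer{ack,stop,ok} → select{ack,stop,ok}  (external→internal)
                    case ack:
                      Y self-dual
                    case stop:
                      end self-dual
                    case ok:
                      end self-dual
                case data:
                  offer{stop,err,more} → select{stop,err,more}  (external→internal)
                    case stop:
                      Y self-dual
                    case err:
                      end self-dual
                    case more:
                      end self-dual
            case err:
              offer{data,done,err} → select{data,done,err}  (external→internal)
                case data:
                  offer{retry,more,data} → select{retry,more,data}  (external→internal)
                    case retry:
                      Y self-dual
                    case more:
                      end self-dual
                    case data:
                      end self-dual
                case done:
                  recv[Int] → send[Int]
                    Y self-dual
                case err:
                  recv[Int] → send[Int]
                    Y self-dual
    case data:
      recv[Bool] → send[Bool]
        send[Int] → recv[Int]
          offer{err,retry} → select{err,retry}  (external→internal)
            case err:
              select{more,done,err} → offer{more,done,err}  (internal→external)
                case more:
                  Y self-dual
                case done:
                  Y self-dual
                case err:
                  Y self-dual
            case retry:
              recv[Bool] → send[Bool]
                end self-dual

μY.select{ack: recv[Bool].select{ack: select{stop: offer{stop: end, retry: Y, ok: Y}, err: recv[Bool].end}, ok: recv[Str].offer{more: Y, retry: Y}, err: send[Str].offer{stop: end, ack: Y}}, ok: select{data: recv[Unit].send[Str].select{ack: Y, retry: Y}, more: select{more: select{more: select{ack: Y, stop: end, ok: end}, data: select{stop: Y, err: end, more: end}}, err: select{data: select{retry: Y, more: end, data: end}, done: send[Int].Y, err: send[Int].Y}}}, data: send[Bool].recv[Int].select{err: offer{more: Y, done: Y, err: Y}, retry: send[Bool].end}}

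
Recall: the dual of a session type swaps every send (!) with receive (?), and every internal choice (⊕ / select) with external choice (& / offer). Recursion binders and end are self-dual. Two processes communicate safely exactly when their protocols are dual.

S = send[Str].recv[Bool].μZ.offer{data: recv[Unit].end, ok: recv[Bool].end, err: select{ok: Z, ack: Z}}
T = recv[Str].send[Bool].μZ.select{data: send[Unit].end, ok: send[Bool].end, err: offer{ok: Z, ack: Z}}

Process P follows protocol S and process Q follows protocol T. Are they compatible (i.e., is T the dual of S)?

YES

send[Str] | recv[Str]  ✓
  recv[Bool] | send[Bool]  ✓
    μZ | μZ  ✓ (μ self-dual)
      offer{data,ok,err} | select{data,ok,err}  ✓ labels match
        case data:
          recv[Unit] | send[Unit]  ✓
            end | end  ✓
        case ok:
          recv[Bool] | send[Bool]  ✓
            end | end  ✓
        case err:
          select{ok,ack} | offer{ok,ack}  ✓ labels match
            case ok:
              Z | Z  ✓
            case ack:
              Z | Z  ✓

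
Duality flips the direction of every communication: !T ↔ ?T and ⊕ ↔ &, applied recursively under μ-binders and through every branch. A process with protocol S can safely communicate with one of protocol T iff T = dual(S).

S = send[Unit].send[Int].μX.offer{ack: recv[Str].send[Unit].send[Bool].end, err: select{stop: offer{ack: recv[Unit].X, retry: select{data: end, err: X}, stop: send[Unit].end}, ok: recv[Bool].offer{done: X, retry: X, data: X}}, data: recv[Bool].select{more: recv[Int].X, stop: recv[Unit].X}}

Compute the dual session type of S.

recv[Unit].recv[Int].μX.select{ack: send[Str].recv[Unit].recv[Bool].end, err: offer{stop: select{ack: send[Unit].X, retry: offer{data: end, err: X}, stop: recv[Unit].end}, ok: send[Bool].select{done: X, retry: X, data: X}}, data: send[Bool].offer{more: send[Int].X, stop: send[Unit].X}}

send[Unit] → recv[Unit]
  send[Int] → recv[Int]
    μX → μX  (rec unchanged)
      offer{ack,err,data} → select{ack,err,data}  (external→internal)
        • ack:
          recv[Str] → send[Str]
            send[Unit] → recv[Unit]
              send[Bool] → recv[Bool]
                end self-dual
        • err:
          select{stop,ok} → offer{stop,ok}  (internal→external)
            • stop:
              offer{ack,retry,stop} → select{ack,retry,stop}  (external→internal)
                • ack:
                  recv[Unit] → send[Unit]
                    X self-dual
                • retry:
                  select{data,err} → offer{data,err}  (internal→external)
                    • data:
                      end self-dual
                    • err:
                      X self-dual
                • stop:
                  send[Unit] → recv[Unit]
                    end self-dual
            • ok:
              recv[Bool] → send[Bool]
                offer{done,retry,data} → select{done,retry,data}  (external→internal)
                  • done:
                    X self-dual
                  • retry:
                    X self-dual
                  • data:
                    X self-dual
        • data:
          recv[Bool] → send[Bool]
            select{more,stop} → offer{more,stop}  (internal→external)
              • more:
                recv[Int] → send[Int]
                  X self-dual
              • stop:
                recv[Unit] → send[Unit]
                  X self-dual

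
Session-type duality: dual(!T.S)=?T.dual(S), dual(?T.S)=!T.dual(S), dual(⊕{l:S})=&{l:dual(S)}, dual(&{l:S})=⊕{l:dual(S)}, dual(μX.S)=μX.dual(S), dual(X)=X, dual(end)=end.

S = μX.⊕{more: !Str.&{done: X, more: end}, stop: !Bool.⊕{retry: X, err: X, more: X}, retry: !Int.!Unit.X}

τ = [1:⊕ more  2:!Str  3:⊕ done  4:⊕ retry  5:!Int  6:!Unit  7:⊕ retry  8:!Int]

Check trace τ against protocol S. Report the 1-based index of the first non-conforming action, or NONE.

3

@1 ⊕ more  ✓  residual = !Str.&{done: μX.…, more: end}
@2 !Str  ✓  residual = &{done: μX.…, more: end}
@3 got ⊕ done, protocol expects & done or & more  ✗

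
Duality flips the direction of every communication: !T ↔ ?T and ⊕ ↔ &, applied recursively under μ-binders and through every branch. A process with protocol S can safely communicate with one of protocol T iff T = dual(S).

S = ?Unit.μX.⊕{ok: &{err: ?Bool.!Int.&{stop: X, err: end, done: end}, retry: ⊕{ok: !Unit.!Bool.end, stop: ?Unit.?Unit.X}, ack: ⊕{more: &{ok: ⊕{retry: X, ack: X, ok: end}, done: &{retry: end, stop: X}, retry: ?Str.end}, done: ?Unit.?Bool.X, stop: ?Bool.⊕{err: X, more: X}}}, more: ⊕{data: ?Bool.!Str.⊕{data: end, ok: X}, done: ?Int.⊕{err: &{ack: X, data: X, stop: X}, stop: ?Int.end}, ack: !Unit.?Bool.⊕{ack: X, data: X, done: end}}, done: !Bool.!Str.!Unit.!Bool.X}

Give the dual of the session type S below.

!Unit.μX.&{ok: ⊕{err: !Bool.?Int.⊕{stop: X, err: end, done: end}, retry: &{ok: ?Unit.?Bool.end, stop: !Unit.!Unit.X}, ack: &{more: ⊕{ok: &{retry: X, ack: X, ok: end}, done: ⊕{retry: end, stop: X}, retry: !Str.end}, done: !Unit.!Bool.X, stop: !Bool.&{err: X, more: X}}}, more: &{data: !Bool.?Str.&{data: end, ok: X}, done: !Int.&{err: ⊕{ack: X, data: X, stop: X}, stop: !Int.end}, ack: ?Unit.!Bool.&{ack: X, data: X, done: end}}, done: ?Bool.?Str.?Unit.?Bool.X}

?Unit ↦ !Unit
  μX ↦ μX  (μ self-dual)
    ⊕{ok,more,done} ↦ &{ok,more,done}  (⊕→&)
      [ok]
        &{err,retry,ack} ↦ ⊕{err,retry,ack}  (&→⊕)
          [err]
            ?Bool ↦ !Bool
              !Int ↦ ?Int
                &{stop,err,done} ↦ ⊕{stop,err,done}  (&→⊕)
                  [stop]
                    X self-dual
                  [err]
                    end self-dual
                  [done]
                    end self-dual
          [retry]
            ⊕{ok,stop} ↦ &{ok,stop}  (⊕→&)
              [ok]
                !Unit ↦ ?Unit
                  !Bool ↦ ?Bool
                    end self-dual
              [stop]
                ?Unit ↦ !Unit
                  ?Unit ↦ !Unit
                    X self-dual
          [ack]
            ⊕{more,done,stop} ↦ &{more,done,stop}  (⊕→&)
              [more]
                &{ok,done,retry} ↦ ⊕{ok,done,retry}  (&→⊕)
                  [ok]
                    ⊕{retry,ack,ok} ↦ &{retry,ack,ok}  (⊕→&)
                      [retry]
                        X self-dual
                      [ack]
                        X self-dual
                      [ok]
                        end self-dual
                  [done]
                    &{retry,stop} ↦ ⊕{retry,stop}  (&→⊕)
                      [retry]
                        end self-dual
                      [stop]
                        X self-dual
                  [retry]
                    ?Str ↦ !Str
                      end self-dual
              [done]
                ?Unit ↦ !Unit
                  ?Bool ↦ !Bool
                    X self-dual
              [stop]
                ?Bool ↦ !Bool
                  ⊕{err,more} ↦ &{err,more}  (⊕→&)
                    [err]
                      X self-dual
                    [more]
                      X self-dual
      [more]
        ⊕{data,done,ack} ↦ &{data,done,ack}  (⊕→&)
          [data]
            ?Bool ↦ !Bool
              !Str ↦ ?Str
                ⊕{data,ok} ↦ &{data,ok}  (⊕→&)
                  [data]
                    end self-dual
                  [ok]
                    X self-dual
          [done]
            ?Int ↦ !Int
              ⊕{err,stop} ↦ &{err,stop}  (⊕→&)
                [err]
                  &{ack,data,stop} ↦ ⊕{ack,data,stop}  (&→⊕)
                    [ack]
                      X self-dual
                    [data]
                      X self-dual
                    [stop]
                      X self-dual
                [stop]
                  ?Int ↦ !Int
                    end self-dual
          [ack]
            !Unit ↦ ?Unit
              ?Bool ↦ !Bool
                ⊕{ack,data,done} ↦ &{ack,data,done}  (⊕→&)
                  [ack]
                    X self-dual
                  [data]
                    X self-dual
                  [done]
                    end self-dual
      [done]
        !Bool ↦ ?Bool
          !Str ↦ ?Str
            !Unit ↦ ?Unit
              !Bool ↦ ?Bool
                X self-dual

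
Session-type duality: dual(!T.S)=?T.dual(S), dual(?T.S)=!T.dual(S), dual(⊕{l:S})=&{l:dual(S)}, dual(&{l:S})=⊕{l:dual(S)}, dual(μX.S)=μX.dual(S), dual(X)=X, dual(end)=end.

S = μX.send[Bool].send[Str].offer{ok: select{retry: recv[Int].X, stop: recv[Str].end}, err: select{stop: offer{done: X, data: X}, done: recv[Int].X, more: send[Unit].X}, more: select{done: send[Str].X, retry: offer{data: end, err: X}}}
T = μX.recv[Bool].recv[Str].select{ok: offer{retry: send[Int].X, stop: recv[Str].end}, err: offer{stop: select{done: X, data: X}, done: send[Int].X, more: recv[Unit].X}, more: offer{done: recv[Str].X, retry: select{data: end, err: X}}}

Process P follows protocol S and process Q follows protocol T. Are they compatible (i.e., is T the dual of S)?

μX | μX  match (rec unchanged)
  send[Bool] | recv[Bool]  match
    send[Str] | recv[Str]  match
      offer{ok,err,more} | select{ok,err,more}  match labels match
        • ok:
          select{retry,stop} | offer{retry,stop}  match labels match
            • retry:
              recv[Int] | send[Int]  match
                X | X  match
            • stop:
              recv[Str] | recv[Str]  ✗ same direction on both sides — not dual

NO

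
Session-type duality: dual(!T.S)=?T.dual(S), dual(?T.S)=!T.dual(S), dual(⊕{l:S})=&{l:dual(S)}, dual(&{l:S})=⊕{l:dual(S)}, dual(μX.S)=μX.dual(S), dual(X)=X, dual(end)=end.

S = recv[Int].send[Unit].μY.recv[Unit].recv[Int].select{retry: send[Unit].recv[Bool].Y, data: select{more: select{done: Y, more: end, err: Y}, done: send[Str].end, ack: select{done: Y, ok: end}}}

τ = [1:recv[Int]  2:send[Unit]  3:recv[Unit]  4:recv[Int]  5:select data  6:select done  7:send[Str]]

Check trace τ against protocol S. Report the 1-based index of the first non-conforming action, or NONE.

NONE

[1] recv[Int]  ok  state: send[Unit].μY.…
[2] send[Unit]  ok  state: μY.…
[3] recv[Unit]  ok  state: recv[Int].select{retry: send[Unit].recv[Bool].μY.…, data: select{more: select{done: μY.…, more: end, err: μY.…}, done: send[Str].end, ack: select{done: μY.…, ok: end}}}
[4] recv[Int]  ok  state: select{retry: send[Unit].recv[Bool].μY.…, data: select{more: select{done: μY.…, more: end, err: μY.…}, done: send[Str].end, ack: select{done: μY.…, ok: end}}}
[5] select data  ok  state: select{more: select{done: μY.…, more: end, err: μY.…}, done: send[Str].end, ack: select{done: μY.…, ok: end}}
[6] select done  ok  state: send[Str].end
[7] send[Str]  ok  state: end
all 7 steps conform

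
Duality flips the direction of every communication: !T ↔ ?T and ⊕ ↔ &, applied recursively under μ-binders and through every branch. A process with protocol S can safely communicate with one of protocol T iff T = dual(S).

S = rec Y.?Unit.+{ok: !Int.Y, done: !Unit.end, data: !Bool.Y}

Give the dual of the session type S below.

rec Y.!Unit.&{ok: ?Int.Y, done: ?Unit.end, data: ?Bool.Y}

rec Y → rec Y  (binder kept)
  ?Unit → !Unit
    +{ok,done,data} → &{ok,done,data}  (select→offer)
      case ok:
        !Int → ?Int
          dual(Y) = Y
      case done:
        !Unit → ?Unit
          dual(end) = end
      case data:
        !Bool → ?Bool
          dual(Y) = Y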